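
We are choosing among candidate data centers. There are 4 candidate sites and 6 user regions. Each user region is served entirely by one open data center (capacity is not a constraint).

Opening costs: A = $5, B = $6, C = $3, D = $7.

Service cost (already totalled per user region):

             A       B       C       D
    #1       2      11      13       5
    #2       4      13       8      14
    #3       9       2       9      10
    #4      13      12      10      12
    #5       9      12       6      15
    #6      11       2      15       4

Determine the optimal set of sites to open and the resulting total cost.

For any fixed open set, each user region goes to its cheapest open site; total = fixed + service.
{A, B, C}: #1→A 2, #2→A 4, #3→B 2, #4→C 10, #5→C 6, #6→B 2. Service 26; fixed 14; total 40.
{A, B}: service 31 + fixed 11 = 42
{A, B, C, D}: service 26 + fixed 21 = 47
{C}: #1→C 13, #2→C 8, #3→C 9, #4→C 10, #5→C 6, #6→C 15. Service 61; fixed 3; total 64.
No other subset beats 40.

Open A, B and C; minimum total cost 40.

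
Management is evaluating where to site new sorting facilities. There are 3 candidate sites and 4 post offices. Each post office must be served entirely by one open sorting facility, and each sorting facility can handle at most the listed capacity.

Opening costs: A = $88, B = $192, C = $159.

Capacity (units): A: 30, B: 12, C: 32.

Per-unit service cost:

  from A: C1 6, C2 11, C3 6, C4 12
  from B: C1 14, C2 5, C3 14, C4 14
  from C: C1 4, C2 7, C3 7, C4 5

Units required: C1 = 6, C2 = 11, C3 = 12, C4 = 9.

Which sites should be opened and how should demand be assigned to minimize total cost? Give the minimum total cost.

Open {A, C}: C1→C 4·6=24, C2→C 7·11=77, C3→A 6·12=72, C4→C 5·9=45.
Loads: A carries 12/30, C carries 26/32. Service 218; fixed 247; total 465.
Next best feasible plan costs 477.

Minimum total cost: 465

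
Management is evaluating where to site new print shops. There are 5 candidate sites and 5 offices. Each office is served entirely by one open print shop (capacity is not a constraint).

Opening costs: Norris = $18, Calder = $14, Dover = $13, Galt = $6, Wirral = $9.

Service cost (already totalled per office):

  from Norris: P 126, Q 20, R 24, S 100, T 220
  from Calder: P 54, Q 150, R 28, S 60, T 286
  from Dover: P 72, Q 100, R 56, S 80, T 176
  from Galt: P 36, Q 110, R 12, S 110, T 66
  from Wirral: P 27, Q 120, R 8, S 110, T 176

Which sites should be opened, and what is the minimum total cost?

Open Norris, Calder, Galt and Wirral; minimum total cost 228.

For any fixed open set, each office goes to its cheapest open site; total = fixed + service.
{Norris, Calder, Galt, Wirral}: P→Wirral 27, Q→Norris 20, R→Wirral 8, S→Calder 60, T→Galt 66. Service 181; fixed 47; total 228.
{Norris, Calder, Galt}: service 194 + fixed 38 = 232
{Norris, Calder, Dover, Galt, Wirral}: P→Wirral 27, Q→Norris 20, R→Wirral 8, S→Calder 60, T→Galt 66. Service 181; fixed 60; total 241.
{Galt}: service 334 + fixed 6 = 340
No other subset beats 228.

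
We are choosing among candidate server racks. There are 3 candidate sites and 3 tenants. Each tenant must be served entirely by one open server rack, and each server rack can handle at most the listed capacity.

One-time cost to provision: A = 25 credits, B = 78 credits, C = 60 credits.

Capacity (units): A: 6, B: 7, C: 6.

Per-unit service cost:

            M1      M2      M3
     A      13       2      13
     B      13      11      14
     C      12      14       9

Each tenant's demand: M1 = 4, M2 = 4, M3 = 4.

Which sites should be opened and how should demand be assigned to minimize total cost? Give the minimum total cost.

Open {A, B, C}: M1→B 13·4=52, M2→A 2·4=8, M3→C 9·4=36.
Loads: A carries 4/6, B carries 4/7, C carries 4/6. Service 96; fixed 163; total 259.
Next best feasible plan costs 275.

Minimum total cost: 259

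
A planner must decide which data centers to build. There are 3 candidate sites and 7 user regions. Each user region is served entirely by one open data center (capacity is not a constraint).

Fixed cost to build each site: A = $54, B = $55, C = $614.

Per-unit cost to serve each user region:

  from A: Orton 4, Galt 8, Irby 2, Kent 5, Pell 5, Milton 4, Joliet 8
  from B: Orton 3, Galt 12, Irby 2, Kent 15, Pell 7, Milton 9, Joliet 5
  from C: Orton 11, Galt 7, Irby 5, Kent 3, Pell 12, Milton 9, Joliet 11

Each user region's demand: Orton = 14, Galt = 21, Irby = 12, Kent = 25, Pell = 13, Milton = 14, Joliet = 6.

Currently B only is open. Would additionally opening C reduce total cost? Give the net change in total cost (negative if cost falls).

Current service cost with {B}: 940.
Adding C: each user region re-picks its cheapest; new service cost 535, saving 405.
Extra fixed cost: 614. Net change = 614 − 405 = 209.
(Totals: 995 → 1204.)

No — net change +209 (cost rises by 209).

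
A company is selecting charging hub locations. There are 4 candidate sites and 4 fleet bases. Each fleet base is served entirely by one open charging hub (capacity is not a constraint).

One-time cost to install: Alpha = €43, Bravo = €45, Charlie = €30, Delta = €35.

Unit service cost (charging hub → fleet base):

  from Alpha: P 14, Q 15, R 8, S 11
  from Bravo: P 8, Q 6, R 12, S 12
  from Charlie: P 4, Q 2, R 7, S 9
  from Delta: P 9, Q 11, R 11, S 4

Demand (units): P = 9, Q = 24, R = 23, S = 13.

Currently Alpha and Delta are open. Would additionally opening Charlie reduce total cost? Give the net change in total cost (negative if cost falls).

Current service cost with {Alpha, Delta}: 581.
Adding Charlie: each fleet base re-picks its cheapest; new service cost 297, saving 284.
Extra fixed cost: 30. Net change = 30 − 284 = -254.
(Totals: 659 → 405.)

Yes — net change −254 (cost falls by 254).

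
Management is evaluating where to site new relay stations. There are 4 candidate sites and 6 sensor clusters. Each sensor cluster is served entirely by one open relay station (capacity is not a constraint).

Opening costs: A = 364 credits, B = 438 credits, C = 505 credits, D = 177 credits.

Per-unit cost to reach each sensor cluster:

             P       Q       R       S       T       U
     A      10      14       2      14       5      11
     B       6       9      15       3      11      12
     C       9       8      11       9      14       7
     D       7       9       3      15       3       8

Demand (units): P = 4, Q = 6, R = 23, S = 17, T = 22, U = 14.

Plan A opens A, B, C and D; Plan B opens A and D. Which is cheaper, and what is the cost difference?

Plan B is cheaper by 732.

Plan A: {A, B, C, D}: P→B 6·4=24, Q→C 8·6=48, R→A 2·23=46, S→B 3·17=51, T→D 3·22=66, U→C 7·14=98. Service 333; fixed 1484; total 1817.
Plan B: {A, D}: P→D 7·4=28, Q→D 9·6=54, R→A 2·23=46, S→A 14·17=238, T→D 3·22=66, U→D 8·14=112. Service 544; fixed 541; total 1085.
Difference: |1817 − 1085| = 732.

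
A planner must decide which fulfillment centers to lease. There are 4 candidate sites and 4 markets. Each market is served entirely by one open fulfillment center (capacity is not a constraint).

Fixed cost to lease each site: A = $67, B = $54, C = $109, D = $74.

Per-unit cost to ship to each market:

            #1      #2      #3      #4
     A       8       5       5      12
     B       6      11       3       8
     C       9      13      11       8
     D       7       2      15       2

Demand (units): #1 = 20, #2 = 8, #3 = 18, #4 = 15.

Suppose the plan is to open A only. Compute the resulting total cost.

Total cost: 537

Each market is assigned to its cheapest site among the open ones.
{A}: #1→A 8·20=160, #2→A 5·8=40, #3→A 5·18=90, #4→A 12·15=180. Service 470; fixed 67; total 537.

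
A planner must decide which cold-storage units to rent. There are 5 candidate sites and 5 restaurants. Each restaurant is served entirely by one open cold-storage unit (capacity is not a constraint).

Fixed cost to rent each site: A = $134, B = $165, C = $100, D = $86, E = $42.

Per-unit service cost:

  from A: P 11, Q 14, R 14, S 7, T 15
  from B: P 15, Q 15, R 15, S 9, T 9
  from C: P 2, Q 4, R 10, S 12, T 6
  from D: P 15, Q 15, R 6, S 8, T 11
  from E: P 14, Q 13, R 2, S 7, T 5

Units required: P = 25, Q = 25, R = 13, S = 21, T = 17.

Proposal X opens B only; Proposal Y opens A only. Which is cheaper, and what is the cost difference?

Proposal X: {B}: P→B 15·25=375, Q→B 15·25=375, R→B 15·13=195, S→B 9·21=189, T→B 9·17=153. Service 1287; fixed 165; total 1452.
Proposal Y: {A}: P→A 11·25=275, Q→A 14·25=350, R→A 14·13=182, S→A 7·21=147, T→A 15·17=255. Service 1209; fixed 134; total 1343.
Difference: |1452 − 1343| = 109.

Proposal Y is cheaper by 109.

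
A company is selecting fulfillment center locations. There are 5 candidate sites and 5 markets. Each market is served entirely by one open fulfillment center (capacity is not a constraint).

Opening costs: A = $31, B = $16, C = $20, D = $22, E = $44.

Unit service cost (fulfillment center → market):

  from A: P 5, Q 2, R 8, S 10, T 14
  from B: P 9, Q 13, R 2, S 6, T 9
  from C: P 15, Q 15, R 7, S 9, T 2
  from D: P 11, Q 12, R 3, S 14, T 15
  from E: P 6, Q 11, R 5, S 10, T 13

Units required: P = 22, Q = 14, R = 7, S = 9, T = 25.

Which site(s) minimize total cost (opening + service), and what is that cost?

Open A, B and C; minimum total cost 323.

For any fixed open set, each market goes to its cheapest open site; total = fixed + service.
{A, B, C}: P→A 5·22=110, Q→A 2·14=28, R→B 2·7=14, S→B 6·9=54, T→C 2·25=50. Service 256; fixed 67; total 323.
{A, B, C, D}: P→A 5·22=110, Q→A 2·14=28, R→B 2·7=14, S→B 6·9=54, T→C 2·25=50. Service 256; fixed 89; total 345.
{A, C, D}: P→A 5·22=110, Q→A 2·14=28, R→D 3·7=21, S→C 9·9=81, T→C 2·25=50. Service 290; fixed 73; total 363.
{A, B, C, D, E}: service 256 + fixed 133 = 389
No other subset beats 323.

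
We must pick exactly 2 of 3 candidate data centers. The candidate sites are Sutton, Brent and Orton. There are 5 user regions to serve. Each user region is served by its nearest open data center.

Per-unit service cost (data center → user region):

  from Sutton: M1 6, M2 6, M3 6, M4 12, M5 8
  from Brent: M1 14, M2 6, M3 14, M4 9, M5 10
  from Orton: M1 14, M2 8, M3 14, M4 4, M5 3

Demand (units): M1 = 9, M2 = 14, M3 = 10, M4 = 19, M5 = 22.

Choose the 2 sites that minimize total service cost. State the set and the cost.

Choose Sutton and Orton; total service cost 340.

With exactly 2 open, each user region uses its cheapest among the chosen.
{Sutton, Orton}: M1→Sutton 6·9=54, M2→Sutton 6·14=84, M3→Sutton 6·10=60, M4→Orton 4·19=76, M5→Orton 3·22=66. Service cost 340.
{Brent, Orton}: service cost 492
{Sutton, Brent}: service cost 545
Among all 3 size-2 choices, {Sutton, Orton} is lowest.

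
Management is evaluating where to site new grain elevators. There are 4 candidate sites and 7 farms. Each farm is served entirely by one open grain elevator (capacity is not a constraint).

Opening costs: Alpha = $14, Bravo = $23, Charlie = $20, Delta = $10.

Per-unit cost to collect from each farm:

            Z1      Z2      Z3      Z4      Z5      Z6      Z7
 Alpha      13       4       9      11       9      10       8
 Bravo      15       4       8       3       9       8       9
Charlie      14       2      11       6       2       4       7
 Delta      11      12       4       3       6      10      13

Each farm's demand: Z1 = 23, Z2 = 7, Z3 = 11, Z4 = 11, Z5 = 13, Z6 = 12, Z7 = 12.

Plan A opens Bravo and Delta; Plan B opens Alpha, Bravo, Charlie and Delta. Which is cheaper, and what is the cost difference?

Plan B is cheaper by 104.

Plan A: {Bravo, Delta}: Z1→Delta 11·23=253, Z2→Bravo 4·7=28, Z3→Delta 4·11=44, Z4→Bravo 3·11=33, Z5→Delta 6·13=78, Z6→Bravo 8·12=96, Z7→Bravo 9·12=108. Service 640; fixed 33; total 673.
Plan B: {Alpha, Bravo, Charlie, Delta}: Z1→Delta 11·23=253, Z2→Charlie 2·7=14, Z3→Delta 4·11=44, Z4→Bravo 3·11=33, Z5→Charlie 2·13=26, Z6→Charlie 4·12=48, Z7→Charlie 7·12=84. Service 502; fixed 67; total 569.
Difference: |673 − 569| = 104.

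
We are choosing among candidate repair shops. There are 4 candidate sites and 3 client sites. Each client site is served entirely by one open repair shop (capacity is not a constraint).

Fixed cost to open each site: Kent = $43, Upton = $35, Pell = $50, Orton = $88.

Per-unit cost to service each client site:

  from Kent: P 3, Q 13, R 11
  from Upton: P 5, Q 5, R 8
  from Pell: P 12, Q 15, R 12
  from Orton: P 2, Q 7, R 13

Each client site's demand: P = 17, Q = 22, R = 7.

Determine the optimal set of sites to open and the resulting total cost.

For any fixed open set, each client site goes to its cheapest open site; total = fixed + service.
{Upton}: P→Upton 5·17=85, Q→Upton 5·22=110, R→Upton 8·7=56. Service 251; fixed 35; total 286.
{Kent, Upton}: service 217 + fixed 78 = 295
{Upton, Orton}: P→Orton 2·17=34, Q→Upton 5·22=110, R→Upton 8·7=56. Service 200; fixed 123; total 323.
{Kent, Upton, Pell, Orton}: service 200 + fixed 216 = 416
No other subset beats 286.

Open Upton only; minimum total cost 286.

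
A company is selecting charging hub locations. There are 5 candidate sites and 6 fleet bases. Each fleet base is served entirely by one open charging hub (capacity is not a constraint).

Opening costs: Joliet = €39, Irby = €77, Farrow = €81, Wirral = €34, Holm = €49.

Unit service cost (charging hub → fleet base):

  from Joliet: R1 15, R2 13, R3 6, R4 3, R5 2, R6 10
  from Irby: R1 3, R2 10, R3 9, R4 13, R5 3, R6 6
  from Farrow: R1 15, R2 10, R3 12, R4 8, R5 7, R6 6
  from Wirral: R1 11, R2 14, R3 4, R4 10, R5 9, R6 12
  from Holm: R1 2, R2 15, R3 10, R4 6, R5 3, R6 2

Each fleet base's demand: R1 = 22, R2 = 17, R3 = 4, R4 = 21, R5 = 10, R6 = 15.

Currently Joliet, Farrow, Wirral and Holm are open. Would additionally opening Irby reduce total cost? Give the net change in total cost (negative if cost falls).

No — net change +77 (cost rises by 77).

Current service cost with {Joliet, Farrow, Wirral, Holm}: 343.
Adding Irby: each fleet base re-picks its cheapest; new service cost 343, saving 0.
Extra fixed cost: 77. Net change = 77 − 0 = 77.
(Totals: 546 → 623.)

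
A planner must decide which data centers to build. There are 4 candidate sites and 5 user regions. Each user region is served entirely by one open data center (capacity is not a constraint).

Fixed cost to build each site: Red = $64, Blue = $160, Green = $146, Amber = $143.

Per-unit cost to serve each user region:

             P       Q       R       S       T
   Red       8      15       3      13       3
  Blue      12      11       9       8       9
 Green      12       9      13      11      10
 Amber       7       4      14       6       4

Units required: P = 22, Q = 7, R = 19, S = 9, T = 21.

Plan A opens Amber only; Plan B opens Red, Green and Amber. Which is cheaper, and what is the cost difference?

Plan B is cheaper by 20.

Plan A: {Amber}: P→Amber 7·22=154, Q→Amber 4·7=28, R→Amber 14·19=266, S→Amber 6·9=54, T→Amber 4·21=84. Service 586; fixed 143; total 729.
Plan B: {Red, Green, Amber}: P→Amber 7·22=154, Q→Amber 4·7=28, R→Red 3·19=57, S→Amber 6·9=54, T→Red 3·21=63. Service 356; fixed 353; total 709.
Difference: |729 − 709| = 20.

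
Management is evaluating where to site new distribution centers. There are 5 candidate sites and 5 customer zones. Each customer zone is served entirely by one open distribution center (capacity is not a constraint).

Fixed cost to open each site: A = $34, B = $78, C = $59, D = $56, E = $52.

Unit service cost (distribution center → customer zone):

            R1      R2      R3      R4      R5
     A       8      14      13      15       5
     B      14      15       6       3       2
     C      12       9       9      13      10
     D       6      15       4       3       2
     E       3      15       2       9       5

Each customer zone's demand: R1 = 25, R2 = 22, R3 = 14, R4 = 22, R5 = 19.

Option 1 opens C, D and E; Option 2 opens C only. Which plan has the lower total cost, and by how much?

Option 1: {C, D, E}: R1→E 3·25=75, R2→C 9·22=198, R3→E 2·14=28, R4→D 3·22=66, R5→D 2·19=38. Service 405; fixed 167; total 572.
Option 2: {C}: R1→C 12·25=300, R2→C 9·22=198, R3→C 9·14=126, R4→C 13·22=286, R5→C 10·19=190. Service 1100; fixed 59; total 1159.
Difference: |572 − 1159| = 587.

Option 1 is cheaper by 587.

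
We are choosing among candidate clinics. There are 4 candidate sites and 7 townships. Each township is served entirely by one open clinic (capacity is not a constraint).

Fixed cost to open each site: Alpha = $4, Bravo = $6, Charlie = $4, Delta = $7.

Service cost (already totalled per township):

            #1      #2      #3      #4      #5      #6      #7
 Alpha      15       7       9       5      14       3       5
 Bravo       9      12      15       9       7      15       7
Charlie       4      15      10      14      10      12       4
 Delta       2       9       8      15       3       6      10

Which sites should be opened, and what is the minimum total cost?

For any fixed open set, each township goes to its cheapest open site; total = fixed + service.
{Alpha, Delta}: #1→Delta 2, #2→Alpha 7, #3→Delta 8, #4→Alpha 5, #5→Delta 3, #6→Alpha 3, #7→Alpha 5. Service 33; fixed 11; total 44.
{Alpha, Charlie, Delta}: service 32 + fixed 15 = 47
{Alpha, Bravo, Delta}: #1→Delta 2, #2→Alpha 7, #3→Delta 8, #4→Alpha 5, #5→Delta 3, #6→Alpha 3, #7→Alpha 5. Service 33; fixed 17; total 50.
{Alpha, Bravo, Charlie, Delta}: service 32 + fixed 21 = 53
No other subset beats 44.

Open Alpha and Delta; minimum total cost 44.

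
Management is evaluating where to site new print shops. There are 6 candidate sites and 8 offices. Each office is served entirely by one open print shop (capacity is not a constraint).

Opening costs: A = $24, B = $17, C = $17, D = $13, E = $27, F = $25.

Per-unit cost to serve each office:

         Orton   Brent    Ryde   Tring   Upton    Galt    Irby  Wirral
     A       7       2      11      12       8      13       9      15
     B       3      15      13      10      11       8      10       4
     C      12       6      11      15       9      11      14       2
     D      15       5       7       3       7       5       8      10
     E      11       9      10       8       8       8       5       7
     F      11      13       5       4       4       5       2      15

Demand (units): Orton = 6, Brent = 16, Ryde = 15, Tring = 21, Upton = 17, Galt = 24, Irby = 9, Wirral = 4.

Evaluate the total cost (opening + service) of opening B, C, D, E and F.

Total cost: 549

Each office is assigned to its cheapest site among the open ones.
{B, C, D, E, F}: Orton→B 3·6=18, Brent→D 5·16=80, Ryde→F 5·15=75, Tring→D 3·21=63, Upton→F 4·17=68, Galt→D 5·24=120, Irby→F 2·9=18, Wirral→C 2·4=8. Service 450; fixed 99; total 549.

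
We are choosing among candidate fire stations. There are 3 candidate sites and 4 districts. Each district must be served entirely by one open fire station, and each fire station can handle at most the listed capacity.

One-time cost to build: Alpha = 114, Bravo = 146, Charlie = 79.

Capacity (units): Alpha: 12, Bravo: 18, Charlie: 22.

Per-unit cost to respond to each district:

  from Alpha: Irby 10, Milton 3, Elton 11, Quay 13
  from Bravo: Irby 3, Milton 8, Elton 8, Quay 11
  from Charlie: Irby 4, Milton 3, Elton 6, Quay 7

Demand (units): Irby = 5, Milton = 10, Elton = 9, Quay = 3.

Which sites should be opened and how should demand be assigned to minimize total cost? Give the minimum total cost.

Minimum total cost: 318

Open {Alpha, Charlie}: Irby→Charlie 4·5=20, Milton→Alpha 3·10=30, Elton→Charlie 6·9=54, Quay→Charlie 7·3=21.
Loads: Alpha carries 10/12, Charlie carries 17/22. Service 125; fixed 193; total 318.
Next best feasible plan costs 345.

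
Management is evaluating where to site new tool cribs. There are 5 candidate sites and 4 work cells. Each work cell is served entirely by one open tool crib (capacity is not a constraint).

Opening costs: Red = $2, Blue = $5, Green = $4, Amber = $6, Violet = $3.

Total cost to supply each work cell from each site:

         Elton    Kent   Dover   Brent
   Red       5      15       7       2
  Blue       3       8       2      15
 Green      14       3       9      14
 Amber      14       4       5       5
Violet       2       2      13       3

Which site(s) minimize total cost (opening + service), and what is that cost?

For any fixed open set, each work cell goes to its cheapest open site; total = fixed + service.
{Blue, Violet}: Elton→Violet 2, Kent→Violet 2, Dover→Blue 2, Brent→Violet 3. Service 9; fixed 8; total 17.
{Red, Blue, Violet}: service 8 + fixed 10 = 18
{Red, Violet}: service 13 + fixed 5 = 18
{Red, Blue, Green, Amber, Violet}: Elton→Violet 2, Kent→Violet 2, Dover→Blue 2, Brent→Red 2. Service 8; fixed 20; total 28.
No other subset beats 17.

Open Blue and Violet; minimum total cost 17.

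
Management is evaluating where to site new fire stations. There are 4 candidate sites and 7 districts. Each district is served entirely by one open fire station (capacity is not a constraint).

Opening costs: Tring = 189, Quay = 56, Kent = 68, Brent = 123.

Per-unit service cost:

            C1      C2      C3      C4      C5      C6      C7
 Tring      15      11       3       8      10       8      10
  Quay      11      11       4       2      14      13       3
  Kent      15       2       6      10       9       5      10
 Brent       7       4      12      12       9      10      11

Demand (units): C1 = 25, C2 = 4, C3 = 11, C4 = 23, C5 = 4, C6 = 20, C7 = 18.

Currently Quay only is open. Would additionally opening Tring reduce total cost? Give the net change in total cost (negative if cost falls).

No — net change +62 (cost rises by 62).

Current service cost with {Quay}: 779.
Adding Tring: each district re-picks its cheapest; new service cost 652, saving 127.
Extra fixed cost: 189. Net change = 189 − 127 = 62.
(Totals: 835 → 897.)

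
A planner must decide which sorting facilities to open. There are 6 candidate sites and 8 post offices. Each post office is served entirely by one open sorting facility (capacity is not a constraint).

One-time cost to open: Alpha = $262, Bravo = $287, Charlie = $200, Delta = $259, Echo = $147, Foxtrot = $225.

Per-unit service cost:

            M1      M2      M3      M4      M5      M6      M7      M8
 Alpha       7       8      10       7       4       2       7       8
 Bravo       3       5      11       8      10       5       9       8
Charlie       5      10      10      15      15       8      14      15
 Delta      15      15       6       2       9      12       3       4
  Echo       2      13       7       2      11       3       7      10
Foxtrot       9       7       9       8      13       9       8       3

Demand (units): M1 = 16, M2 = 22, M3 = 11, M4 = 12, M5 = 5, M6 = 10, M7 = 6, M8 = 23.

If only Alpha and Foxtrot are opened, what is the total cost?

Total cost: 1087

Each post office is assigned to its cheapest site among the open ones.
{Alpha, Foxtrot}: M1→Alpha 7·16=112, M2→Foxtrot 7·22=154, M3→Foxtrot 9·11=99, M4→Alpha 7·12=84, M5→Alpha 4·5=20, M6→Alpha 2·10=20, M7→Alpha 7·6=42, M8→Foxtrot 3·23=69. Service 600; fixed 487; total 1087.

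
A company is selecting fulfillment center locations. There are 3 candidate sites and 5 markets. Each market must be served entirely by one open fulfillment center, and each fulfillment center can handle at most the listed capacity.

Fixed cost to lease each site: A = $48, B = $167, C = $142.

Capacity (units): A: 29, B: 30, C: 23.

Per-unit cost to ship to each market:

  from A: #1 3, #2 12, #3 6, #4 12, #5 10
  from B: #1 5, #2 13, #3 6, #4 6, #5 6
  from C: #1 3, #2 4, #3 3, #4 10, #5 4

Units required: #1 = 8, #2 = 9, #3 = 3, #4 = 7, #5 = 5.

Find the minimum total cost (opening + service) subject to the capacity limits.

Open {A, C}: #1→A 3·8=24, #2→C 4·9=36, #3→A 6·3=18, #4→C 10·7=70, #5→C 4·5=20.
Loads: A carries 11/29, C carries 21/23. Service 168; fixed 190; total 358.
Next best feasible plan costs 363.

Minimum total cost: 358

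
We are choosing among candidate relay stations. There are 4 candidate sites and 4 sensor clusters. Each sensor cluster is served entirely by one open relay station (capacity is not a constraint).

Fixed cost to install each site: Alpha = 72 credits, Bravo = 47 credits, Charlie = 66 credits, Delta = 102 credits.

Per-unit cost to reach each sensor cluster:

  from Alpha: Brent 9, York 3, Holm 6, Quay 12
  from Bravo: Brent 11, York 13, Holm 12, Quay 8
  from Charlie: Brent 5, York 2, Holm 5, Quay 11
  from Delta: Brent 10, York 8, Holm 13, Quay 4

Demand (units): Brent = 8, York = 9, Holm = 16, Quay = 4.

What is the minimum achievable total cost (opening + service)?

Minimum total cost: 248

For any fixed open set, each sensor cluster goes to its cheapest open site; total = fixed + service.
{Charlie}: Brent→Charlie 5·8=40, York→Charlie 2·9=18, Holm→Charlie 5·16=80, Quay→Charlie 11·4=44. Service 182; fixed 66; total 248.
{Bravo, Charlie}: service 170 + fixed 113 = 283
{Alpha}: service 243 + fixed 72 = 315
{Alpha, Bravo, Charlie, Delta}: Brent→Charlie 5·8=40, York→Charlie 2·9=18, Holm→Charlie 5·16=80, Quay→Delta 4·4=16. Service 154; fixed 287; total 441.
(All 15 nonempty subsets were checked; Charlie only is lowest.)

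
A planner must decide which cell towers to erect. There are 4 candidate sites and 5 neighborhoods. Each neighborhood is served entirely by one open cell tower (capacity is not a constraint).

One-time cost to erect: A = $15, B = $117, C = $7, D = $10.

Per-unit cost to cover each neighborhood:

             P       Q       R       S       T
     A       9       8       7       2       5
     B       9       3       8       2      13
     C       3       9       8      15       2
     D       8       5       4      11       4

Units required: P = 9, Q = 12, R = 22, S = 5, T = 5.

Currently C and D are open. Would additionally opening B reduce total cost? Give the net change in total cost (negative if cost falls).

Current service cost with {C, D}: 240.
Adding B: each neighborhood re-picks its cheapest; new service cost 171, saving 69.
Extra fixed cost: 117. Net change = 117 − 69 = 48.
(Totals: 257 → 305.)

No — net change +48 (cost rises by 48).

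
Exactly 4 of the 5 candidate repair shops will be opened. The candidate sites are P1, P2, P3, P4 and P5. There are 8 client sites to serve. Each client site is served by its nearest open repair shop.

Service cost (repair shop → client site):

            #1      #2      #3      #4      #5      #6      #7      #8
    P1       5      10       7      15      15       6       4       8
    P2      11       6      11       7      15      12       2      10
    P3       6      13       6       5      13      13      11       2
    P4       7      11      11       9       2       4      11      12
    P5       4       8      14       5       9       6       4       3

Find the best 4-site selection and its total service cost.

Choose P2, P3, P4 and P5; total service cost 31.

With exactly 4 open, each client site uses its cheapest among the chosen.
{P2, P3, P4, P5}: #1→P5 4, #2→P2 6, #3→P3 6, #4→P3 5, #5→P4 2, #6→P4 4, #7→P2 2, #8→P3 2. Service cost 31.
{P1, P2, P3, P4}: service cost 32
{P1, P2, P4, P5}: service cost 33
Among all 5 size-4 choices, {P2, P3, P4, P5} is lowest.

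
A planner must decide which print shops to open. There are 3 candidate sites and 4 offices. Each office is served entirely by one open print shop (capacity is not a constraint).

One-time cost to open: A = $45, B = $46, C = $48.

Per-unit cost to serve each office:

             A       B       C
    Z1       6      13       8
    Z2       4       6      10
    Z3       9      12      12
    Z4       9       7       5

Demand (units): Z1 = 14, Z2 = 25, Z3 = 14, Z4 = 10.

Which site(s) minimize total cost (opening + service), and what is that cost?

Open A only; minimum total cost 445.

For any fixed open set, each office goes to its cheapest open site; total = fixed + service.
{A}: Z1→A 6·14=84, Z2→A 4·25=100, Z3→A 9·14=126, Z4→A 9·10=90. Service 400; fixed 45; total 445.
{A, C}: service 360 + fixed 93 = 453
{A, B}: Z1→A 6·14=84, Z2→A 4·25=100, Z3→A 9·14=126, Z4→B 7·10=70. Service 380; fixed 91; total 471.
{A, B, C}: service 360 + fixed 139 = 499
No other subset beats 445.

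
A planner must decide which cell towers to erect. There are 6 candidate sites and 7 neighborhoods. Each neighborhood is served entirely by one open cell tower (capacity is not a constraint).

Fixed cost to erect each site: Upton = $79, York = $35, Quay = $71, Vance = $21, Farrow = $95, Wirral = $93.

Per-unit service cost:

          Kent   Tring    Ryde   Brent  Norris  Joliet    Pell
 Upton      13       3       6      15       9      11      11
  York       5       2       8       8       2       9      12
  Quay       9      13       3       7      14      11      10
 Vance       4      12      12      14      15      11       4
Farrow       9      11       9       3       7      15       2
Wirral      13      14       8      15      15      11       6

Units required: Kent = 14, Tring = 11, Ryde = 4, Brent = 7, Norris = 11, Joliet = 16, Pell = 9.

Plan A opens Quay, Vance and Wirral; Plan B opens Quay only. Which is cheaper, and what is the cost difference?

Plan A is cheaper by 21.

Plan A: {Quay, Vance, Wirral}: Kent→Vance 4·14=56, Tring→Vance 12·11=132, Ryde→Quay 3·4=12, Brent→Quay 7·7=49, Norris→Quay 14·11=154, Joliet→Quay 11·16=176, Pell→Vance 4·9=36. Service 615; fixed 185; total 800.
Plan B: {Quay}: Kent→Quay 9·14=126, Tring→Quay 13·11=143, Ryde→Quay 3·4=12, Brent→Quay 7·7=49, Norris→Quay 14·11=154, Joliet→Quay 11·16=176, Pell→Quay 10·9=90. Service 750; fixed 71; total 821.
Difference: |800 − 821| = 21.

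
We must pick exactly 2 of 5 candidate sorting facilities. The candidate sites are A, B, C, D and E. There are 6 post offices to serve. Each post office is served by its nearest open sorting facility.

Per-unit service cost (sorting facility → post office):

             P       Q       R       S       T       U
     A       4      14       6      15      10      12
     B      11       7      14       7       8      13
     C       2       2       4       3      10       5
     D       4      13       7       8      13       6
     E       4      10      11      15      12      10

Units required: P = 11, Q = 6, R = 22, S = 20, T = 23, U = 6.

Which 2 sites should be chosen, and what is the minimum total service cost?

With exactly 2 open, each post office uses its cheapest among the chosen.
{B, C}: P→C 2·11=22, Q→C 2·6=12, R→C 4·22=88, S→C 3·20=60, T→B 8·23=184, U→C 5·6=30. Service cost 396.
{A, C}: service cost 442
{C, D}: service cost 442
Among all 10 size-2 choices, {B, C} is lowest.

Choose B and C; total service cost 396.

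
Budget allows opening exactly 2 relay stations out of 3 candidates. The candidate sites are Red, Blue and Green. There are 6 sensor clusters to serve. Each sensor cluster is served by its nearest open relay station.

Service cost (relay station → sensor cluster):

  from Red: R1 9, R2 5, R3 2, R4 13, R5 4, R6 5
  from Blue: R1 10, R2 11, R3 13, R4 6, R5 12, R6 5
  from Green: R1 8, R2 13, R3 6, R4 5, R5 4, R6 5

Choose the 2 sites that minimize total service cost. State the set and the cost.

Choose Red and Green; total service cost 29.

With exactly 2 open, each sensor cluster uses its cheapest among the chosen.
{Red, Green}: R1→Green 8, R2→Red 5, R3→Red 2, R4→Green 5, R5→Red 4, R6→Red 5. Service cost 29.
{Red, Blue}: service cost 31
{Blue, Green}: service cost 39
Among all 3 size-2 choices, {Red, Green} is lowest.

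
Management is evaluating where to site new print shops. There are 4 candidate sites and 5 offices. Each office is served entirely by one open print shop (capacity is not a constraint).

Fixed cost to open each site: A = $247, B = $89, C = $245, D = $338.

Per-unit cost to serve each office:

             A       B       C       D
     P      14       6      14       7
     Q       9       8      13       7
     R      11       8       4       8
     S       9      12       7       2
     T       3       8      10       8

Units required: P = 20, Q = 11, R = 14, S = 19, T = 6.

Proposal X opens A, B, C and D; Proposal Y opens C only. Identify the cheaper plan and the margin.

Proposal X: {A, B, C, D}: P→B 6·20=120, Q→D 7·11=77, R→C 4·14=56, S→D 2·19=38, T→A 3·6=18. Service 309; fixed 919; total 1228.
Proposal Y: {C}: P→C 14·20=280, Q→C 13·11=143, R→C 4·14=56, S→C 7·19=133, T→C 10·6=60. Service 672; fixed 245; total 917.
Difference: |1228 − 917| = 311.

Proposal Y is cheaper by 311.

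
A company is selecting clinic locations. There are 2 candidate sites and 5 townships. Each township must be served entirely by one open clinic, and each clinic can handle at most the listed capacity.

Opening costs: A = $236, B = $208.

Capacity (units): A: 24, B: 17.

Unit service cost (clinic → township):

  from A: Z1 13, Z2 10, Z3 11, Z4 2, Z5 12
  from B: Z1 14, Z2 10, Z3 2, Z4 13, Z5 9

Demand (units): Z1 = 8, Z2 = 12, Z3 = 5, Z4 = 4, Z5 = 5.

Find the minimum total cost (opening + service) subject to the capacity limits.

Minimum total cost: 731

Open {A, B}: Z1→A 13·8=104, Z2→A 10·12=120, Z3→B 2·5=10, Z4→A 2·4=8, Z5→B 9·5=45.
Loads: A carries 24/24, B carries 10/17. Service 287; fixed 444; total 731.
Next best feasible plan costs 746.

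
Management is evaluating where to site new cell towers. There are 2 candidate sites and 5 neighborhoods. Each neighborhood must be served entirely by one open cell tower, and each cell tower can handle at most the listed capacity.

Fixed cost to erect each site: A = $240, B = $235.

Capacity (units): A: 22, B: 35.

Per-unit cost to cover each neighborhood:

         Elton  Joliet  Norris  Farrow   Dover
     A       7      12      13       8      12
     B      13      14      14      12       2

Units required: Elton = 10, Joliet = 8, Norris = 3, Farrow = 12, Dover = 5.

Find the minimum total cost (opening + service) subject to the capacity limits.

Minimum total cost: 805

Open {A, B}: Elton→A 7·10=70, Joliet→B 14·8=112, Norris→B 14·3=42, Farrow→A 8·12=96, Dover→B 2·5=10.
Loads: A carries 22/22, B carries 16/35. Service 330; fixed 475; total 805.
Next best feasible plan costs 834.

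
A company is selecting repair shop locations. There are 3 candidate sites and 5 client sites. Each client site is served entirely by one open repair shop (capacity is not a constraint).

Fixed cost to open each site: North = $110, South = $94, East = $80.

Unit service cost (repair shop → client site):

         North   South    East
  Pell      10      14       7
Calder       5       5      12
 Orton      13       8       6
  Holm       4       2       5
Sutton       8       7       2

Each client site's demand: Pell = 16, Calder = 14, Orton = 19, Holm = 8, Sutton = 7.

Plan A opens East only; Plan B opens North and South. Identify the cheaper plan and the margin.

Plan A: {East}: Pell→East 7·16=112, Calder→East 12·14=168, Orton→East 6·19=114, Holm→East 5·8=40, Sutton→East 2·7=14. Service 448; fixed 80; total 528.
Plan B: {North, South}: Pell→North 10·16=160, Calder→North 5·14=70, Orton→South 8·19=152, Holm→South 2·8=16, Sutton→South 7·7=49. Service 447; fixed 204; total 651.
Difference: |528 − 651| = 123.

Plan A is cheaper by 123.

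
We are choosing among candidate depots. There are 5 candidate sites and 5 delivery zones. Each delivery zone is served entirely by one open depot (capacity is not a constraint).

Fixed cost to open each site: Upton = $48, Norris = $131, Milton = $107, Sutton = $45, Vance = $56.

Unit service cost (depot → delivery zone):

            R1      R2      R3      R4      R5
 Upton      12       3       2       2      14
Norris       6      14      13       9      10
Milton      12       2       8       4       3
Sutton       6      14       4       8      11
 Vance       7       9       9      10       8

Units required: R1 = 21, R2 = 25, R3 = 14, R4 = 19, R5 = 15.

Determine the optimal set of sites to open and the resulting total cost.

Open Upton, Milton and Sutton; minimum total cost 487.

For any fixed open set, each delivery zone goes to its cheapest open site; total = fixed + service.
{Upton, Milton, Sutton}: R1→Sutton 6·21=126, R2→Milton 2·25=50, R3→Upton 2·14=28, R4→Upton 2·19=38, R5→Milton 3·15=45. Service 287; fixed 200; total 487.
{Milton, Sutton}: R1→Sutton 6·21=126, R2→Milton 2·25=50, R3→Sutton 4·14=56, R4→Milton 4·19=76, R5→Milton 3·15=45. Service 353; fixed 152; total 505.
{Upton, Vance}: R1→Vance 7·21=147, R2→Upton 3·25=75, R3→Upton 2·14=28, R4→Upton 2·19=38, R5→Vance 8·15=120. Service 408; fixed 104; total 512.
{Upton, Norris, Milton, Sutton, Vance}: R1→Norris 6·21=126, R2→Milton 2·25=50, R3→Upton 2·14=28, R4→Upton 2·19=38, R5→Milton 3·15=45. Service 287; fixed 387; total 674.
No other subset beats 487.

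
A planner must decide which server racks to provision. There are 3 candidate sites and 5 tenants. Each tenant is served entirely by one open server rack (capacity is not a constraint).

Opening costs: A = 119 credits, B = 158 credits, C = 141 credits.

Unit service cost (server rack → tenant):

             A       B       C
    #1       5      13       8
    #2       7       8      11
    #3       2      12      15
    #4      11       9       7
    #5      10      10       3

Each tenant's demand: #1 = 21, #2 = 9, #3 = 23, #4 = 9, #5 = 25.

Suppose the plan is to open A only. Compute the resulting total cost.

Each tenant is assigned to its cheapest site among the open ones.
{A}: #1→A 5·21=105, #2→A 7·9=63, #3→A 2·23=46, #4→A 11·9=99, #5→A 10·25=250. Service 563; fixed 119; total 682.

Total cost: 682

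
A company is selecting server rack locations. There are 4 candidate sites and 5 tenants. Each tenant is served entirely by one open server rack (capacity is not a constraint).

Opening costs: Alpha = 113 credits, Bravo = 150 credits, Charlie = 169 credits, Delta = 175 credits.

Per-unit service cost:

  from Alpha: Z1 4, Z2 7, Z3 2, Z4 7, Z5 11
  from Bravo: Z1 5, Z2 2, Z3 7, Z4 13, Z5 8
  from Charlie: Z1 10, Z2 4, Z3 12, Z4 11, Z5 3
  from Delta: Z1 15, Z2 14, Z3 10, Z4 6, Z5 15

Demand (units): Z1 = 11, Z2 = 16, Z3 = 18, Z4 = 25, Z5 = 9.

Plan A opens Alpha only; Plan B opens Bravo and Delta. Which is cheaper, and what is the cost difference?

Plan A: {Alpha}: Z1→Alpha 4·11=44, Z2→Alpha 7·16=112, Z3→Alpha 2·18=36, Z4→Alpha 7·25=175, Z5→Alpha 11·9=99. Service 466; fixed 113; total 579.
Plan B: {Bravo, Delta}: Z1→Bravo 5·11=55, Z2→Bravo 2·16=32, Z3→Bravo 7·18=126, Z4→Delta 6·25=150, Z5→Bravo 8·9=72. Service 435; fixed 325; total 760.
Difference: |579 − 760| = 181.

Plan A is cheaper by 181.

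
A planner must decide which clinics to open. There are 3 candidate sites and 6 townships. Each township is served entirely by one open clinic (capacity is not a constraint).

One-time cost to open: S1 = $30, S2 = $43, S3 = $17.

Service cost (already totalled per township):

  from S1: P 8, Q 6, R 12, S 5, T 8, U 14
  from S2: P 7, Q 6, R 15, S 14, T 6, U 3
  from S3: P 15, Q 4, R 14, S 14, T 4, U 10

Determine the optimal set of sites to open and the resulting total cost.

For any fixed open set, each township goes to its cheapest open site; total = fixed + service.
{S3}: P→S3 15, Q→S3 4, R→S3 14, S→S3 14, T→S3 4, U→S3 10. Service 61; fixed 17; total 78.
{S1}: service 53 + fixed 30 = 83
{S1, S3}: P→S1 8, Q→S3 4, R→S1 12, S→S1 5, T→S3 4, U→S3 10. Service 43; fixed 47; total 90.
{S1, S2, S3}: service 35 + fixed 90 = 125
No other subset beats 78.

Open S3 only; minimum total cost 78.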